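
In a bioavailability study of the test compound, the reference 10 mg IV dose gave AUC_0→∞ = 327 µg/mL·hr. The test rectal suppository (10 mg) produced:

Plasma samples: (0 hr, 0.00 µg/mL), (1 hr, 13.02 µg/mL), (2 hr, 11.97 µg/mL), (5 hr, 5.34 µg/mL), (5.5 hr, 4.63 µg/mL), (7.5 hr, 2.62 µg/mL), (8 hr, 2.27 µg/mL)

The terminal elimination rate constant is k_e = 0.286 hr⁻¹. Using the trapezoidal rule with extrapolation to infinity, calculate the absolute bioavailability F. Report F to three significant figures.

F = 0.195

Trapezoidal AUC_0→8 (rectal suppository):
  [0→1]: (0.00+13.02)/2 × 1 = 6.51
  [1→2]: (13.02+11.97)/2 × 1 = 12.495
  [2→5]: (11.97+5.34)/2 × 3 = 25.965
  [5→5.5]: (5.34+4.63)/2 × 0.5 = 2.4925
  [5.5→7.5]: (4.63+2.62)/2 × 2 = 7.25
  [7.5→8]: (2.62+2.27)/2 × 0.5 = 1.2225
  Sum = 55.935 µg/mL·hr
Tail: C_last/k_e = 2.27/0.286 = 7.937
AUC_0→∞ (rectal suppository) = 55.935 + 7.937 = 63.872 µg/mL·hr
F = (AUC_ev/D_ev)/(AUC_iv/D_iv) = (63.872/10)/(327/10) = 6.3872/32.7 = 0.1953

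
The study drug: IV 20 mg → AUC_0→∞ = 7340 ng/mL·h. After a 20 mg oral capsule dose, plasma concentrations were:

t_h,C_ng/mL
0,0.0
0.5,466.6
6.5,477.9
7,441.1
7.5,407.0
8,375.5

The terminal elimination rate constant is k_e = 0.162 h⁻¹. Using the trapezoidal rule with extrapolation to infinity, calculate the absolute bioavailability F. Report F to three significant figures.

Trapezoidal AUC_0→8 (oral capsule):
  [0→0.5]: (0.0+466.6)/2 × 0.5 = 116.65
  [0.5→6.5]: (466.6+477.9)/2 × 6 = 2833.5
  [6.5→7]: (477.9+441.1)/2 × 0.5 = 229.75
  [7→7.5]: (441.1+407.0)/2 × 0.5 = 212.025
  [7.5→8]: (407.0+375.5)/2 × 0.5 = 195.625
  Sum = 3587.55 ng/mL·h
Tail: C_last/k_e = 375.5/0.162 = 2317.901
AUC_0→∞ (oral capsule) = 3587.55 + 2317.901 = 5905.451 ng/mL·h
F = (AUC_ev/D_ev)/(AUC_iv/D_iv) = (5905.451/20)/(7340/20) = 295.27255/367 = 0.8046

F = 0.805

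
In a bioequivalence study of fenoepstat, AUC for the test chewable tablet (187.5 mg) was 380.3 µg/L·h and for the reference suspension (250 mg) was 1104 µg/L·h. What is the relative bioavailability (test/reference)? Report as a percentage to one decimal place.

F_rel = 45.9%

F_rel = (AUC_test/D_test) / (AUC_ref/D_ref)
      = (380.3/187.5) / (1104/250)
      = 2.02827 / 4.416 = 0.4593 = 45.93%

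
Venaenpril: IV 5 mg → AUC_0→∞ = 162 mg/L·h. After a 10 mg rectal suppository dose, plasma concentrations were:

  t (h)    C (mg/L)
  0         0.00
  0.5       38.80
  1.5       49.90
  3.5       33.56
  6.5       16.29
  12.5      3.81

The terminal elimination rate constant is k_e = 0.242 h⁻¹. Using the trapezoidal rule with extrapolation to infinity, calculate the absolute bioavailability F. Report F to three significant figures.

F = 0.890

Trapezoidal AUC_0→12.5 (rectal suppository):
  [0→0.5]: (0.00+38.80)/2 × 0.5 = 9.7
  [0.5→1.5]: (38.80+49.90)/2 × 1 = 44.35
  [1.5→3.5]: (49.90+33.56)/2 × 2 = 83.46
  [3.5→6.5]: (33.56+16.29)/2 × 3 = 74.775
  [6.5→12.5]: (16.29+3.81)/2 × 6 = 60.3
  Sum = 272.585 mg/L·h
Tail: C_last/k_e = 3.81/0.242 = 15.744
AUC_0→∞ (rectal suppository) = 272.585 + 15.744 = 288.329 mg/L·h
F = (AUC_ev/D_ev)/(AUC_iv/D_iv) = (288.329/10)/(162/5) = 28.8329/32.4 = 0.8899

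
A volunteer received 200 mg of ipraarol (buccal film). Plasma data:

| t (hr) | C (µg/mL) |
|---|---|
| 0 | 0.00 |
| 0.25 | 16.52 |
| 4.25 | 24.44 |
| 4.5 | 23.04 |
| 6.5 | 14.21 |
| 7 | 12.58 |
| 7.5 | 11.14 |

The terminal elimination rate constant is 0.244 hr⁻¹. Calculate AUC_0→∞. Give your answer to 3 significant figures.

Trapezoidal AUC_0→7.5:
  [0→0.25]: (0.00+16.52)/2 × 0.25 = 2.065
  [0.25→4.25]: (16.52+24.44)/2 × 4 = 81.92
  [4.25→4.5]: (24.44+23.04)/2 × 0.25 = 5.935
  [4.5→6.5]: (23.04+14.21)/2 × 2 = 37.25
  [6.5→7]: (14.21+12.58)/2 × 0.5 = 6.6975
  [7→7.5]: (12.58+11.14)/2 × 0.5 = 5.93
  Sum = 139.7975 µg/mL·hr
Extrapolated tail: C_last / k_e = 11.14 / 0.244 = 45.656
AUC_0→∞ = 139.7975 + 45.656 = 185.4535 µg/mL·hr

AUC = 185 µg/mL·hr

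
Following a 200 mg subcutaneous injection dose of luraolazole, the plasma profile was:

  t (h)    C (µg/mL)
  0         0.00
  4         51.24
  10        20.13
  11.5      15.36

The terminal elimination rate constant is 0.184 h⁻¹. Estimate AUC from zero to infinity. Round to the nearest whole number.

AUC = 427 µg/mL·h

Trapezoidal AUC_0→11.5:
  [0→4]: (0.00+51.24)/2 × 4 = 102.48
  [4→10]: (51.24+20.13)/2 × 6 = 214.11
  [10→11.5]: (20.13+15.36)/2 × 1.5 = 26.6175
  Sum = 343.2075 µg/mL·h
Extrapolated tail: C_last / k_e = 15.36 / 0.184 = 83.478
AUC_0→∞ = 343.2075 + 83.478 = 426.6855 µg/mL·h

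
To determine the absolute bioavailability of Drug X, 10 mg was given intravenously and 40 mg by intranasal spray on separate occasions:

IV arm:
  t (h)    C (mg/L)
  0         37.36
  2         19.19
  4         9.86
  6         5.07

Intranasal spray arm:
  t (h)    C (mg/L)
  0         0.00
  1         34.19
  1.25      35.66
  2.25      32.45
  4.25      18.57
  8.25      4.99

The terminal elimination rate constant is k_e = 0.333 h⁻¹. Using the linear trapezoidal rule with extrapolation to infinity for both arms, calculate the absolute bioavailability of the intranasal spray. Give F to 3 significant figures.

F = 0.374

Trapezoidal AUC_0→6 (IV):
  [0→2]: (37.36+19.19)/2 × 2 = 56.55
  [2→4]: (19.19+9.86)/2 × 2 = 29.05
  [4→6]: (9.86+5.07)/2 × 2 = 14.93
  Sum = 100.53 mg/L·h
IV tail: 5.07/0.333 = 15.225; AUC_iv,0→∞ = 100.53 + 15.225 = 115.755 mg/L·h
Trapezoidal AUC_0→8.25 (intranasal spray):
  [0→1]: (0.00+34.19)/2 × 1 = 17.095
  [1→1.25]: (34.19+35.66)/2 × 0.25 = 8.73125
  [1.25→2.25]: (35.66+32.45)/2 × 1 = 34.055
  [2.25→4.25]: (32.45+18.57)/2 × 2 = 51.02
  [4.25→8.25]: (18.57+4.99)/2 × 4 = 47.12
  Sum = 158.02125 mg/L·h
intranasal spray tail: 4.99/0.333 = 14.985; AUC_ev,0→∞ = 158.02125 + 14.985 = 173.00625 mg/L·h
F = (AUC_ev/D_ev)/(AUC_iv/D_iv) = (173.00625/40)/(115.755/10) = 4.32516/11.5755 = 0.3736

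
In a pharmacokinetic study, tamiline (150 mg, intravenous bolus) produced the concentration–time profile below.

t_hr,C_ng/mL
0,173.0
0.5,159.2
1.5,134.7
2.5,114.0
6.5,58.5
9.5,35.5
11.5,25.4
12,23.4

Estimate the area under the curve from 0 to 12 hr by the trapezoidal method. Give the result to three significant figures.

AUC = 913 ng/mL·hr

Trapezoidal AUC_0→12:
  [0→0.5]: (173.0+159.2)/2 × 0.5 = 83.05
  [0.5→1.5]: (159.2+134.7)/2 × 1 = 146.95
  [1.5→2.5]: (134.7+114.0)/2 × 1 = 124.35
  [2.5→6.5]: (114.0+58.5)/2 × 4 = 345.0
  [6.5→9.5]: (58.5+35.5)/2 × 3 = 141.0
  [9.5→11.5]: (35.5+25.4)/2 × 2 = 60.9
  [11.5→12]: (25.4+23.4)/2 × 0.5 = 12.2
  Sum = 913.45 ng/mL·hr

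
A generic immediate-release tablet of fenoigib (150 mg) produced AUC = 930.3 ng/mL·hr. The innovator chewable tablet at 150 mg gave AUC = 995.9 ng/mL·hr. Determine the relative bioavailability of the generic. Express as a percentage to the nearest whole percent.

F_rel = 93%

F_rel = (AUC_test/D_test) / (AUC_ref/D_ref)
      = (930.3/150) / (995.9/150)
      = 6.202 / 6.63933 = 0.9341 = 93.41%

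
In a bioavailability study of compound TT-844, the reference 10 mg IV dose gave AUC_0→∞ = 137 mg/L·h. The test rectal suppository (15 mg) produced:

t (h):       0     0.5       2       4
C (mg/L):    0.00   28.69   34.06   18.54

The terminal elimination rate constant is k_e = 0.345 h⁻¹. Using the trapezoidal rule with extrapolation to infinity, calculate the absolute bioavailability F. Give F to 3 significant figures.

Trapezoidal AUC_0→4 (rectal suppository):
  [0→0.5]: (0.00+28.69)/2 × 0.5 = 7.1725
  [0.5→2]: (28.69+34.06)/2 × 1.5 = 47.0625
  [2→4]: (34.06+18.54)/2 × 2 = 52.6
  Sum = 106.835 mg/L·h
Tail: C_last/k_e = 18.54/0.345 = 53.739
AUC_0→∞ (rectal suppository) = 106.835 + 53.739 = 160.574 mg/L·h
F = (AUC_ev/D_ev)/(AUC_iv/D_iv) = (160.574/15)/(137/10) = 10.7049/13.7 = 0.7814

F = 0.781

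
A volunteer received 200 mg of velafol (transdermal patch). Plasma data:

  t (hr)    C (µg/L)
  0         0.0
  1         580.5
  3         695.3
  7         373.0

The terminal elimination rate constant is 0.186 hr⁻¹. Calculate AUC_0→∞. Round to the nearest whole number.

Trapezoidal AUC_0→7:
  [0→1]: (0.0+580.5)/2 × 1 = 290.25
  [1→3]: (580.5+695.3)/2 × 2 = 1275.8
  [3→7]: (695.3+373.0)/2 × 4 = 2136.6
  Sum = 3702.65 µg/L·hr
Extrapolated tail: C_last / k_e = 373.0 / 0.186 = 2005.376
AUC_0→∞ = 3702.65 + 2005.376 = 5708.026 µg/L·hr

AUC = 5708 µg/L·hr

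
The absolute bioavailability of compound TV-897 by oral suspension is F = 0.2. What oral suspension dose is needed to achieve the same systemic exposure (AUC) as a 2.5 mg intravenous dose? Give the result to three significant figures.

For equal systemic exposure: F × D_ev = D_iv
D_ev = D_iv / F = 2.5 / 0.2 = 12.5 mg

D_oral = 12.5 mg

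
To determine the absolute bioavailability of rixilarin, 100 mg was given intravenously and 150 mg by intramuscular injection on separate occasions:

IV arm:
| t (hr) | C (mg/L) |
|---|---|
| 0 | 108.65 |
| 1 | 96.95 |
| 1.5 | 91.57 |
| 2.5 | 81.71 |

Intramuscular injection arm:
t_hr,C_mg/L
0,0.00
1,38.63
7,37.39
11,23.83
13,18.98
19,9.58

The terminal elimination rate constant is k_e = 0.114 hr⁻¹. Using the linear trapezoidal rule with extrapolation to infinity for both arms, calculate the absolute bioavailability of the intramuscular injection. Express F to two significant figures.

Trapezoidal AUC_0→2.5 (IV):
  [0→1]: (108.65+96.95)/2 × 1 = 102.8
  [1→1.5]: (96.95+91.57)/2 × 0.5 = 47.13
  [1.5→2.5]: (91.57+81.71)/2 × 1 = 86.64
  Sum = 236.57 mg/L·hr
IV tail: 81.71/0.114 = 716.754; AUC_iv,0→∞ = 236.57 + 716.754 = 953.324 mg/L·hr
Trapezoidal AUC_0→19 (intramuscular injection):
  [0→1]: (0.00+38.63)/2 × 1 = 19.315
  [1→7]: (38.63+37.39)/2 × 6 = 228.06
  [7→11]: (37.39+23.83)/2 × 4 = 122.44
  [11→13]: (23.83+18.98)/2 × 2 = 42.81
  [13→19]: (18.98+9.58)/2 × 6 = 85.68
  Sum = 498.305 mg/L·hr
intramuscular injection tail: 9.58/0.114 = 84.035; AUC_ev,0→∞ = 498.305 + 84.035 = 582.34 mg/L·hr
F = (AUC_ev/D_ev)/(AUC_iv/D_iv) = (582.34/150)/(953.324/100) = 3.88227/9.53324 = 0.4072

F = 0.41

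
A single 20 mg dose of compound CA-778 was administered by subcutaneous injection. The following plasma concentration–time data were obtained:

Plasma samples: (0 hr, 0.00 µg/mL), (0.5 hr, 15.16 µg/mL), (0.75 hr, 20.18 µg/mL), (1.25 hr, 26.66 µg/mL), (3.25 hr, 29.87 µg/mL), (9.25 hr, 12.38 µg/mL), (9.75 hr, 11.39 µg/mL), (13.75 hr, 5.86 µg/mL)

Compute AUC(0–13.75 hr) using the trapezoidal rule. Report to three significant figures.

Trapezoidal AUC_0→13.75:
  [0→0.5]: (0.00+15.16)/2 × 0.5 = 3.79
  [0.5→0.75]: (15.16+20.18)/2 × 0.25 = 4.4175
  [0.75→1.25]: (20.18+26.66)/2 × 0.5 = 11.71
  [1.25→3.25]: (26.66+29.87)/2 × 2 = 56.53
  [3.25→9.25]: (29.87+12.38)/2 × 6 = 126.75
  [9.25→9.75]: (12.38+11.39)/2 × 0.5 = 5.9425
  [9.75→13.75]: (11.39+5.86)/2 × 4 = 34.5
  Sum = 243.64 µg/mL·hr

AUC = 244 µg/mL·hr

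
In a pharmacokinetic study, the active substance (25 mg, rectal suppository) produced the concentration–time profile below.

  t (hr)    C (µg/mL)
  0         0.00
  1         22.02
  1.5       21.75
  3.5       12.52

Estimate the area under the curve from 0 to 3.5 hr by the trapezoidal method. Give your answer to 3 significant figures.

Trapezoidal AUC_0→3.5:
  [0→1]: (0.00+22.02)/2 × 1 = 11.01
  [1→1.5]: (22.02+21.75)/2 × 0.5 = 10.9425
  [1.5→3.5]: (21.75+12.52)/2 × 2 = 34.27
  Sum = 56.2225 µg/mL·hr

AUC = 56.2 µg/mL·hr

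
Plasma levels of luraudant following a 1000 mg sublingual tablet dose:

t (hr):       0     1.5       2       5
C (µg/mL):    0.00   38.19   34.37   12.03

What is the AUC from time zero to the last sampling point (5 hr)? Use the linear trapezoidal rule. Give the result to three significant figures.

Trapezoidal AUC_0→5:
  [0→1.5]: (0.00+38.19)/2 × 1.5 = 28.6425
  [1.5→2]: (38.19+34.37)/2 × 0.5 = 18.14
  [2→5]: (34.37+12.03)/2 × 3 = 69.6
  Sum = 116.3825 µg/mL·hr

AUC = 116 µg/mL·hr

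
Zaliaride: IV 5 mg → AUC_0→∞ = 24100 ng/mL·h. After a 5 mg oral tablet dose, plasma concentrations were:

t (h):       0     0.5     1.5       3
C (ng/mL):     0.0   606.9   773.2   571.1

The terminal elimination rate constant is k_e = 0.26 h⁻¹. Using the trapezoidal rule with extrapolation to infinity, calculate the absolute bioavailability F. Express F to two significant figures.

Trapezoidal AUC_0→3 (oral tablet):
  [0→0.5]: (0.0+606.9)/2 × 0.5 = 151.725
  [0.5→1.5]: (606.9+773.2)/2 × 1 = 690.05
  [1.5→3]: (773.2+571.1)/2 × 1.5 = 1008.225
  Sum = 1850.0 ng/mL·h
Tail: C_last/k_e = 571.1/0.26 = 2196.538
AUC_0→∞ (oral tablet) = 1850.0 + 2196.538 = 4046.538 ng/mL·h
F = (AUC_ev/D_ev)/(AUC_iv/D_iv) = (4046.538/5)/(24100/5) = 809.3076/4820 = 0.1679

F = 0.17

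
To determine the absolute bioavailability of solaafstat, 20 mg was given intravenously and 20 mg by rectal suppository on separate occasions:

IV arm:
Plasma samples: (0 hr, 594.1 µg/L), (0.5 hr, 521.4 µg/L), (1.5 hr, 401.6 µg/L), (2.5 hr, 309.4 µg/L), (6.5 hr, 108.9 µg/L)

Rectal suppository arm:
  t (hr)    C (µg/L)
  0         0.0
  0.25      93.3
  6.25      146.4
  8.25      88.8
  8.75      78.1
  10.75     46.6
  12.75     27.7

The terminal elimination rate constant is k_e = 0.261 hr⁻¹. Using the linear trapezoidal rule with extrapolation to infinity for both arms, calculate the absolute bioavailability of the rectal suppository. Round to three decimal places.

F = 0.559

Trapezoidal AUC_0→6.5 (IV):
  [0→0.5]: (594.1+521.4)/2 × 0.5 = 278.875
  [0.5→1.5]: (521.4+401.6)/2 × 1 = 461.5
  [1.5→2.5]: (401.6+309.4)/2 × 1 = 355.5
  [2.5→6.5]: (309.4+108.9)/2 × 4 = 836.6
  Sum = 1932.475 µg/L·hr
IV tail: 108.9/0.261 = 417.241; AUC_iv,0→∞ = 1932.475 + 417.241 = 2349.716 µg/L·hr
Trapezoidal AUC_0→12.75 (rectal suppository):
  [0→0.25]: (0.0+93.3)/2 × 0.25 = 11.6625
  [0.25→6.25]: (93.3+146.4)/2 × 6 = 719.1
  [6.25→8.25]: (146.4+88.8)/2 × 2 = 235.2
  [8.25→8.75]: (88.8+78.1)/2 × 0.5 = 41.725
  [8.75→10.75]: (78.1+46.6)/2 × 2 = 124.7
  [10.75→12.75]: (46.6+27.7)/2 × 2 = 74.3
  Sum = 1206.6875 µg/L·hr
rectal suppository tail: 27.7/0.261 = 106.130; AUC_ev,0→∞ = 1206.6875 + 106.130 = 1312.8175 µg/L·hr
F = (AUC_ev/D_ev)/(AUC_iv/D_iv) = (1312.8175/20)/(2349.716/20) = 65.640875/117.4858 = 0.5587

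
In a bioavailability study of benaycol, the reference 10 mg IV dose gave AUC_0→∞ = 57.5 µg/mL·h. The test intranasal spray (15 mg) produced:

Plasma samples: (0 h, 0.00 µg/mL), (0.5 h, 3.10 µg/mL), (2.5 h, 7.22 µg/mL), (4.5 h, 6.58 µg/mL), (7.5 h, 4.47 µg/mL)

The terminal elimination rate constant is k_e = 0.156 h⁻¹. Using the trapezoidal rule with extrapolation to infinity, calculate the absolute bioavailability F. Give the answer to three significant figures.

F = 0.813

Trapezoidal AUC_0→7.5 (intranasal spray):
  [0→0.5]: (0.00+3.10)/2 × 0.5 = 0.775
  [0.5→2.5]: (3.10+7.22)/2 × 2 = 10.32
  [2.5→4.5]: (7.22+6.58)/2 × 2 = 13.8
  [4.5→7.5]: (6.58+4.47)/2 × 3 = 16.575
  Sum = 41.47 µg/mL·h
Tail: C_last/k_e = 4.47/0.156 = 28.654
AUC_0→∞ (intranasal spray) = 41.47 + 28.654 = 70.124 µg/mL·h
F = (AUC_ev/D_ev)/(AUC_iv/D_iv) = (70.124/15)/(57.5/10) = 4.67493/5.75 = 0.8130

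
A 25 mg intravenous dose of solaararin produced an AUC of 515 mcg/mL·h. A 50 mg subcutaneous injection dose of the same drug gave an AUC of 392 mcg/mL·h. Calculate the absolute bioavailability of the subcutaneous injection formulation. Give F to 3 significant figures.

F = (AUC_ev / D_ev) / (AUC_iv / D_iv)
  = (392/50) / (515/25)
  = 7.84 / 20.6 = 0.3806

F = 0.381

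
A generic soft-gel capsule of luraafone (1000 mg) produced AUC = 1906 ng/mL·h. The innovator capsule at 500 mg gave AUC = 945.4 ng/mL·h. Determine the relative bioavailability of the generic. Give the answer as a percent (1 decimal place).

F_rel = 100.8%

F_rel = (AUC_test/D_test) / (AUC_ref/D_ref)
      = (1906/1000) / (945.4/500)
      = 1.906 / 1.8908 = 1.0080 = 100.80%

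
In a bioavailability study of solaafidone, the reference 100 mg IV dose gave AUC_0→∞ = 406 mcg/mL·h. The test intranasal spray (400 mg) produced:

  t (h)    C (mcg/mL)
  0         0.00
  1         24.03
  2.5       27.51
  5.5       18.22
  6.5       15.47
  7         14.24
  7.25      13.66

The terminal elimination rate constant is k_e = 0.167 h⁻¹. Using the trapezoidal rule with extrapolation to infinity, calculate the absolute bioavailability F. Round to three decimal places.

Trapezoidal AUC_0→7.25 (intranasal spray):
  [0→1]: (0.00+24.03)/2 × 1 = 12.015
  [1→2.5]: (24.03+27.51)/2 × 1.5 = 38.655
  [2.5→5.5]: (27.51+18.22)/2 × 3 = 68.595
  [5.5→6.5]: (18.22+15.47)/2 × 1 = 16.845
  [6.5→7]: (15.47+14.24)/2 × 0.5 = 7.4275
  [7→7.25]: (14.24+13.66)/2 × 0.25 = 3.4875
  Sum = 147.025 mcg/mL·h
Tail: C_last/k_e = 13.66/0.167 = 81.796
AUC_0→∞ (intranasal spray) = 147.025 + 81.796 = 228.821 mcg/mL·h
F = (AUC_ev/D_ev)/(AUC_iv/D_iv) = (228.821/400)/(406/100) = 0.5720525/4.06 = 0.1409

F = 0.141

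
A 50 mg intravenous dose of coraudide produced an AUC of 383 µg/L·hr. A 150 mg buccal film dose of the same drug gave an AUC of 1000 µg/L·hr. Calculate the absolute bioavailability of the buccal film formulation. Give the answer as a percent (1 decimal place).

F = (AUC_ev / D_ev) / (AUC_iv / D_iv)
  = (1000/150) / (383/50)
  = 6.66667 / 7.66 = 0.8703
  = 87.03%

F = 87.0%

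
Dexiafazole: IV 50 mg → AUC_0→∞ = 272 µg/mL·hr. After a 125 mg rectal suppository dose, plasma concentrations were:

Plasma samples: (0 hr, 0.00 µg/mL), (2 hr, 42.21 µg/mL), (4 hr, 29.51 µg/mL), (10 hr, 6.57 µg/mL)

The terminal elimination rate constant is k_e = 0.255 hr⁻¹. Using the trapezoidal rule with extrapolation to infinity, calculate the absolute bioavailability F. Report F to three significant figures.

Trapezoidal AUC_0→10 (rectal suppository):
  [0→2]: (0.00+42.21)/2 × 2 = 42.21
  [2→4]: (42.21+29.51)/2 × 2 = 71.72
  [4→10]: (29.51+6.57)/2 × 6 = 108.24
  Sum = 222.17 µg/mL·hr
Tail: C_last/k_e = 6.57/0.255 = 25.765
AUC_0→∞ (rectal suppository) = 222.17 + 25.765 = 247.935 µg/mL·hr
F = (AUC_ev/D_ev)/(AUC_iv/D_iv) = (247.935/125)/(272/50) = 1.98348/5.44 = 0.3646

F = 0.365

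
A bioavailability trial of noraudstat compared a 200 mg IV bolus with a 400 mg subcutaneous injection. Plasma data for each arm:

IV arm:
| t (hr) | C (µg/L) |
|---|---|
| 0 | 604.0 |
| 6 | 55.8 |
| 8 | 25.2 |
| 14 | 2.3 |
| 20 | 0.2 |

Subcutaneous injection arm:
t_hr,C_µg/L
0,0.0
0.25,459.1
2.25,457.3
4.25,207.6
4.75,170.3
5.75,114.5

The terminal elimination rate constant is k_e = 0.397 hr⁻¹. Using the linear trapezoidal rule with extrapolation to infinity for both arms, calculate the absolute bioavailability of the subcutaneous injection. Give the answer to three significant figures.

Trapezoidal AUC_0→20 (IV):
  [0→6]: (604.0+55.8)/2 × 6 = 1979.4
  [6→8]: (55.8+25.2)/2 × 2 = 81.0
  [8→14]: (25.2+2.3)/2 × 6 = 82.5
  [14→20]: (2.3+0.2)/2 × 6 = 7.5
  Sum = 2150.4 µg/L·hr
IV tail: 0.2/0.397 = 0.504; AUC_iv,0→∞ = 2150.4 + 0.504 = 2150.904 µg/L·hr
Trapezoidal AUC_0→5.75 (subcutaneous injection):
  [0→0.25]: (0.0+459.1)/2 × 0.25 = 57.3875
  [0.25→2.25]: (459.1+457.3)/2 × 2 = 916.4
  [2.25→4.25]: (457.3+207.6)/2 × 2 = 664.9
  [4.25→4.75]: (207.6+170.3)/2 × 0.5 = 94.475
  [4.75→5.75]: (170.3+114.5)/2 × 1 = 142.4
  Sum = 1875.5625 µg/L·hr
subcutaneous injection tail: 114.5/0.397 = 288.413; AUC_ev,0→∞ = 1875.5625 + 288.413 = 2163.9755 µg/L·hr
F = (AUC_ev/D_ev)/(AUC_iv/D_iv) = (2163.9755/400)/(2150.904/200) = 5.40994/10.75452 = 0.5030

F = 0.503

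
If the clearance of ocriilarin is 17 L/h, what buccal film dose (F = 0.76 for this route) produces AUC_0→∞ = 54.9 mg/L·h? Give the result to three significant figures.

Dose = CL × AUC_0→∞ / F
     = 17 × 54.9 / 0.76 = 1228.03 mg

Dose = 1230 mg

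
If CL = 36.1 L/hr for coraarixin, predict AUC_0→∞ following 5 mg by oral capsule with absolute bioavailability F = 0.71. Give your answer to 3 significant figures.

AUC_0→∞ = F × Dose / CL
        = 0.71 × 5 / 36.1 = 0.098338 mg/L·hr

AUC = 0.0983 mg/L·hr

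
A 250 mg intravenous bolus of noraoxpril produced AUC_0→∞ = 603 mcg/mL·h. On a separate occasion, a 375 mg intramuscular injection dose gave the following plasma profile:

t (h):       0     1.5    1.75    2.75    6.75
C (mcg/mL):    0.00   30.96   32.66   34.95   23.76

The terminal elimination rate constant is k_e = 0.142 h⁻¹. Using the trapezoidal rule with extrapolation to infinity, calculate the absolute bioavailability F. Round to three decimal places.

Trapezoidal AUC_0→6.75 (intramuscular injection):
  [0→1.5]: (0.00+30.96)/2 × 1.5 = 23.22
  [1.5→1.75]: (30.96+32.66)/2 × 0.25 = 7.9525
  [1.75→2.75]: (32.66+34.95)/2 × 1 = 33.805
  [2.75→6.75]: (34.95+23.76)/2 × 4 = 117.42
  Sum = 182.3975 mcg/mL·h
Tail: C_last/k_e = 23.76/0.142 = 167.324
AUC_0→∞ (intramuscular injection) = 182.3975 + 167.324 = 349.7215 mcg/mL·h
F = (AUC_ev/D_ev)/(AUC_iv/D_iv) = (349.7215/375)/(603/250) = 0.932591/2.412 = 0.3866

F = 0.387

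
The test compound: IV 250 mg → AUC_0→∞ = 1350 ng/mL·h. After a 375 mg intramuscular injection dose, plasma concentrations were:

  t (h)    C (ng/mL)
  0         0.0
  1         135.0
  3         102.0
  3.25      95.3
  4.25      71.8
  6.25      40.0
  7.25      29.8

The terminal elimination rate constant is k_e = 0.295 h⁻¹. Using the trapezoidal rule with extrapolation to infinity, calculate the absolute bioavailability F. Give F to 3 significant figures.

F = 0.326

Trapezoidal AUC_0→7.25 (intramuscular injection):
  [0→1]: (0.0+135.0)/2 × 1 = 67.5
  [1→3]: (135.0+102.0)/2 × 2 = 237.0
  [3→3.25]: (102.0+95.3)/2 × 0.25 = 24.6625
  [3.25→4.25]: (95.3+71.8)/2 × 1 = 83.55
  [4.25→6.25]: (71.8+40.0)/2 × 2 = 111.8
  [6.25→7.25]: (40.0+29.8)/2 × 1 = 34.9
  Sum = 559.4125 ng/mL·h
Tail: C_last/k_e = 29.8/0.295 = 101.017
AUC_0→∞ (intramuscular injection) = 559.4125 + 101.017 = 660.4295 ng/mL·h
F = (AUC_ev/D_ev)/(AUC_iv/D_iv) = (660.4295/375)/(1350/250) = 1.76115/5.4 = 0.3261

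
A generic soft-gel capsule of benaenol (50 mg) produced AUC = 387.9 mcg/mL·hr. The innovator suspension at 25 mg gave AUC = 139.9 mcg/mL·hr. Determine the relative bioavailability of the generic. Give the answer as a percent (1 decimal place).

F_rel = 138.6%

F_rel = (AUC_test/D_test) / (AUC_ref/D_ref)
      = (387.9/50) / (139.9/25)
      = 7.758 / 5.596 = 1.3863 = 138.63%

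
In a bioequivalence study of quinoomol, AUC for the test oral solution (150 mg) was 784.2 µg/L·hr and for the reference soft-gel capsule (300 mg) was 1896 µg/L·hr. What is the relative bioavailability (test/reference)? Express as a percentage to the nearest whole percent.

F_rel = 83%

F_rel = (AUC_test/D_test) / (AUC_ref/D_ref)
      = (784.2/150) / (1896/300)
      = 5.228 / 6.32 = 0.8272 = 82.72%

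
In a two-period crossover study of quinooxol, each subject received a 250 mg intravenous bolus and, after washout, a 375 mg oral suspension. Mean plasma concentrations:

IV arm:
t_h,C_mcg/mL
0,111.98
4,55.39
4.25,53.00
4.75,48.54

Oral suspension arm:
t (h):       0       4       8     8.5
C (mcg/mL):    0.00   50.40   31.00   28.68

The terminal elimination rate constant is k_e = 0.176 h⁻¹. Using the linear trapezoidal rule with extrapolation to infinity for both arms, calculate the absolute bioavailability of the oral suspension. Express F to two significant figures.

F = 0.45

Trapezoidal AUC_0→4.75 (IV):
  [0→4]: (111.98+55.39)/2 × 4 = 334.74
  [4→4.25]: (55.39+53.00)/2 × 0.25 = 13.54875
  [4.25→4.75]: (53.00+48.54)/2 × 0.5 = 25.385
  Sum = 373.67375 mcg/mL·h
IV tail: 48.54/0.176 = 275.795; AUC_iv,0→∞ = 373.67375 + 275.795 = 649.46875 mcg/mL·h
Trapezoidal AUC_0→8.5 (oral suspension):
  [0→4]: (0.00+50.40)/2 × 4 = 100.8
  [4→8]: (50.40+31.00)/2 × 4 = 162.8
  [8→8.5]: (31.00+28.68)/2 × 0.5 = 14.92
  Sum = 278.52 mcg/mL·h
oral suspension tail: 28.68/0.176 = 162.955; AUC_ev,0→∞ = 278.52 + 162.955 = 441.475 mcg/mL·h
F = (AUC_ev/D_ev)/(AUC_iv/D_iv) = (441.475/375)/(649.46875/250) = 1.17727/2.597875 = 0.4532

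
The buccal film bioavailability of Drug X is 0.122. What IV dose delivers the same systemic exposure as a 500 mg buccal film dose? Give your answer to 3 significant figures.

Systemic exposure from an extravascular dose = F × D_ev, so the equivalent IV dose is F × D_ev.
D_iv = F × D_ev = 0.122 × 500 = 61 mg

D_iv = 61.0 mg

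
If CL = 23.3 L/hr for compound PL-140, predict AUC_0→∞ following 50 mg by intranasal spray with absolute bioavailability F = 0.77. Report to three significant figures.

AUC_0→∞ = F × Dose / CL
        = 0.77 × 50 / 23.3 = 1.65236 mg/L·hr

AUC = 1.65 mg/L·hr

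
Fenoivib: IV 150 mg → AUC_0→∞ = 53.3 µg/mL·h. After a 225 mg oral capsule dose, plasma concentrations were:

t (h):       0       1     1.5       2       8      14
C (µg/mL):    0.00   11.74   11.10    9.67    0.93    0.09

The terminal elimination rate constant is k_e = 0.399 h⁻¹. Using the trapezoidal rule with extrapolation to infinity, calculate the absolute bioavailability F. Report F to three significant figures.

Trapezoidal AUC_0→14 (oral capsule):
  [0→1]: (0.00+11.74)/2 × 1 = 5.87
  [1→1.5]: (11.74+11.10)/2 × 0.5 = 5.71
  [1.5→2]: (11.10+9.67)/2 × 0.5 = 5.1925
  [2→8]: (9.67+0.93)/2 × 6 = 31.8
  [8→14]: (0.93+0.09)/2 × 6 = 3.06
  Sum = 51.6325 µg/mL·h
Tail: C_last/k_e = 0.09/0.399 = 0.226
AUC_0→∞ (oral capsule) = 51.6325 + 0.226 = 51.8585 µg/mL·h
F = (AUC_ev/D_ev)/(AUC_iv/D_iv) = (51.8585/225)/(53.3/150) = 0.230482/0.355333 = 0.6486

F = 0.649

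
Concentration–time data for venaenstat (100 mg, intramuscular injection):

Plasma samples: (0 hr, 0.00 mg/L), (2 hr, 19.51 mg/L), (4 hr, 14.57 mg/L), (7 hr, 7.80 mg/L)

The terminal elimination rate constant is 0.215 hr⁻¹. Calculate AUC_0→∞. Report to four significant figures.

AUC = 123.4 mg/L·hr

Trapezoidal AUC_0→7:
  [0→2]: (0.00+19.51)/2 × 2 = 19.51
  [2→4]: (19.51+14.57)/2 × 2 = 34.08
  [4→7]: (14.57+7.80)/2 × 3 = 33.555
  Sum = 87.145 mg/L·hr
Extrapolated tail: C_last / k_e = 7.80 / 0.215 = 36.279
AUC_0→∞ = 87.145 + 36.279 = 123.424 mg/L·hr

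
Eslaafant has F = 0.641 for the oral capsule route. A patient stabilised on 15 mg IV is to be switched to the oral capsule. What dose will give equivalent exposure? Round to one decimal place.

For equal systemic exposure: F × D_ev = D_iv
D_ev = D_iv / F = 15 / 0.641 = 23.4009 mg

D_oral = 23.4 mg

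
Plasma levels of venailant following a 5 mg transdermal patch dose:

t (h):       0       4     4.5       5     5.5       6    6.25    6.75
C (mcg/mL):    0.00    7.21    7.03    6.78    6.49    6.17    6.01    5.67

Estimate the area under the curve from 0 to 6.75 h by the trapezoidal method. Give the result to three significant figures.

Trapezoidal AUC_0→6.75:
  [0→4]: (0.00+7.21)/2 × 4 = 14.42
  [4→4.5]: (7.21+7.03)/2 × 0.5 = 3.56
  [4.5→5]: (7.03+6.78)/2 × 0.5 = 3.4525
  [5→5.5]: (6.78+6.49)/2 × 0.5 = 3.3175
  [5.5→6]: (6.49+6.17)/2 × 0.5 = 3.165
  [6→6.25]: (6.17+6.01)/2 × 0.25 = 1.5225
  [6.25→6.75]: (6.01+5.67)/2 × 0.5 = 2.92
  Sum = 32.3575 mcg/mL·h

AUC = 32.4 mcg/mL·h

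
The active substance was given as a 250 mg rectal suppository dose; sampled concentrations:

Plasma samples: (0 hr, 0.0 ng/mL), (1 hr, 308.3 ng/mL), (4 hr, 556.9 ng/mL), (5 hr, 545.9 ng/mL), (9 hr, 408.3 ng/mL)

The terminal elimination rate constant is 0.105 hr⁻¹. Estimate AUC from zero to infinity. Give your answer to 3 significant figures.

Trapezoidal AUC_0→9:
  [0→1]: (0.0+308.3)/2 × 1 = 154.15
  [1→4]: (308.3+556.9)/2 × 3 = 1297.8
  [4→5]: (556.9+545.9)/2 × 1 = 551.4
  [5→9]: (545.9+408.3)/2 × 4 = 1908.4
  Sum = 3911.75 ng/mL·hr
Extrapolated tail: C_last / k_e = 408.3 / 0.105 = 3888.571
AUC_0→∞ = 3911.75 + 3888.571 = 7800.321 ng/mL·hr

AUC = 7800 ng/mL·hr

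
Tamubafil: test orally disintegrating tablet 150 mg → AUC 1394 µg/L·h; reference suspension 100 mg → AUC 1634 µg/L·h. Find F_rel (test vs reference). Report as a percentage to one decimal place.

F_rel = 56.9%

F_rel = (AUC_test/D_test) / (AUC_ref/D_ref)
      = (1394/150) / (1634/100)
      = 9.29333 / 16.34 = 0.5687 = 56.87%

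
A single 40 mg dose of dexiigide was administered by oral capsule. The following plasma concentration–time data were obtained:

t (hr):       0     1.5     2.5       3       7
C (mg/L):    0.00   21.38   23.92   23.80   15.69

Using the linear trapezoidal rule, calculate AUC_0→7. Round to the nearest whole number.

AUC = 130 mg/L·hr

Trapezoidal AUC_0→7:
  [0→1.5]: (0.00+21.38)/2 × 1.5 = 16.035
  [1.5→2.5]: (21.38+23.92)/2 × 1 = 22.65
  [2.5→3]: (23.92+23.80)/2 × 0.5 = 11.93
  [3→7]: (23.80+15.69)/2 × 4 = 78.98
  Sum = 129.595 mg/L·hr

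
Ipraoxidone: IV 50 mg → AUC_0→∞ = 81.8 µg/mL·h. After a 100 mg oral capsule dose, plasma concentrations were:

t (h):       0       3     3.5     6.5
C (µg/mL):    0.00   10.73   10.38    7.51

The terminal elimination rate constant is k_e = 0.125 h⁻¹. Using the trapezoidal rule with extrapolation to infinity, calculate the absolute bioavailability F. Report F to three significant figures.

F = 0.662

Trapezoidal AUC_0→6.5 (oral capsule):
  [0→3]: (0.00+10.73)/2 × 3 = 16.095
  [3→3.5]: (10.73+10.38)/2 × 0.5 = 5.2775
  [3.5→6.5]: (10.38+7.51)/2 × 3 = 26.835
  Sum = 48.2075 µg/mL·h
Tail: C_last/k_e = 7.51/0.125 = 60.080
AUC_0→∞ (oral capsule) = 48.2075 + 60.080 = 108.2875 µg/mL·h
F = (AUC_ev/D_ev)/(AUC_iv/D_iv) = (108.2875/100)/(81.8/50) = 1.082875/1.636 = 0.6619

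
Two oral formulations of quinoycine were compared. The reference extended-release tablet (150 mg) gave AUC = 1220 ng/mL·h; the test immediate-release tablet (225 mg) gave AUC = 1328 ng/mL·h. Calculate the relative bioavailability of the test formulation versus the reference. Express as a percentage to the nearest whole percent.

F_rel = 73%

F_rel = (AUC_test/D_test) / (AUC_ref/D_ref)
      = (1328/225) / (1220/150)
      = 5.90222 / 8.13333 = 0.7257 = 72.57%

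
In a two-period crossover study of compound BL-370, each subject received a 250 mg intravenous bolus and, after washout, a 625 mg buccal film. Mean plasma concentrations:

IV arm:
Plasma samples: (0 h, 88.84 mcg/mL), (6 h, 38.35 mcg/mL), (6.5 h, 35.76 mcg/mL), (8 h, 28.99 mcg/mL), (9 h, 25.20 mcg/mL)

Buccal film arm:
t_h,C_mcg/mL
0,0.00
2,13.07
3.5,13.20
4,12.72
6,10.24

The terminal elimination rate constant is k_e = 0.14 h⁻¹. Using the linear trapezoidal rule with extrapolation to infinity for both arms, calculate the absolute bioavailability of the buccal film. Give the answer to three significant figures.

Trapezoidal AUC_0→9 (IV):
  [0→6]: (88.84+38.35)/2 × 6 = 381.57
  [6→6.5]: (38.35+35.76)/2 × 0.5 = 18.5275
  [6.5→8]: (35.76+28.99)/2 × 1.5 = 48.5625
  [8→9]: (28.99+25.20)/2 × 1 = 27.095
  Sum = 475.755 mcg/mL·h
IV tail: 25.20/0.14 = 180.000; AUC_iv,0→∞ = 475.755 + 180.000 = 655.755 mcg/mL·h
Trapezoidal AUC_0→6 (buccal film):
  [0→2]: (0.00+13.07)/2 × 2 = 13.07
  [2→3.5]: (13.07+13.20)/2 × 1.5 = 19.7025
  [3.5→4]: (13.20+12.72)/2 × 0.5 = 6.48
  [4→6]: (12.72+10.24)/2 × 2 = 22.96
  Sum = 62.2125 mcg/mL·h
buccal film tail: 10.24/0.14 = 73.143; AUC_ev,0→∞ = 62.2125 + 73.143 = 135.3555 mcg/mL·h
F = (AUC_ev/D_ev)/(AUC_iv/D_iv) = (135.3555/625)/(655.755/250) = 0.2165688/2.62302 = 0.0826

F = 0.0826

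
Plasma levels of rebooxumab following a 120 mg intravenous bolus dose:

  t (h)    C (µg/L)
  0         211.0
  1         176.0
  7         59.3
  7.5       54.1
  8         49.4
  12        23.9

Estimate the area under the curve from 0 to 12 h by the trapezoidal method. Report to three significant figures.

Trapezoidal AUC_0→12:
  [0→1]: (211.0+176.0)/2 × 1 = 193.5
  [1→7]: (176.0+59.3)/2 × 6 = 705.9
  [7→7.5]: (59.3+54.1)/2 × 0.5 = 28.35
  [7.5→8]: (54.1+49.4)/2 × 0.5 = 25.875
  [8→12]: (49.4+23.9)/2 × 4 = 146.6
  Sum = 1100.225 µg/L·h

AUC = 1100 µg/L·h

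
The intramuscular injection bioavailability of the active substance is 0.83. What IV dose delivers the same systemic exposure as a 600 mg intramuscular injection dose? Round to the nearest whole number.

Systemic exposure from an extravascular dose = F × D_ev, so the equivalent IV dose is F × D_ev.
D_iv = F × D_ev = 0.83 × 600 = 498 mg

D_iv = 498 mg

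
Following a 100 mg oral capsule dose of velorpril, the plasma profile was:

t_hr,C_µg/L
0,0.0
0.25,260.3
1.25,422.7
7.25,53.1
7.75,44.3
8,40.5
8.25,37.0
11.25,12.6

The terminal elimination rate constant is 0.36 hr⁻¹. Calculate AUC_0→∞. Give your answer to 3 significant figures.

AUC = 1960 µg/L·hr

Trapezoidal AUC_0→11.25:
  [0→0.25]: (0.0+260.3)/2 × 0.25 = 32.5375
  [0.25→1.25]: (260.3+422.7)/2 × 1 = 341.5
  [1.25→7.25]: (422.7+53.1)/2 × 6 = 1427.4
  [7.25→7.75]: (53.1+44.3)/2 × 0.5 = 24.35
  [7.75→8]: (44.3+40.5)/2 × 0.25 = 10.6
  [8→8.25]: (40.5+37.0)/2 × 0.25 = 9.6875
  [8.25→11.25]: (37.0+12.6)/2 × 3 = 74.4
  Sum = 1920.475 µg/L·hr
Extrapolated tail: C_last / k_e = 12.6 / 0.36 = 35.000
AUC_0→∞ = 1920.475 + 35.000 = 1955.475 µg/L·hr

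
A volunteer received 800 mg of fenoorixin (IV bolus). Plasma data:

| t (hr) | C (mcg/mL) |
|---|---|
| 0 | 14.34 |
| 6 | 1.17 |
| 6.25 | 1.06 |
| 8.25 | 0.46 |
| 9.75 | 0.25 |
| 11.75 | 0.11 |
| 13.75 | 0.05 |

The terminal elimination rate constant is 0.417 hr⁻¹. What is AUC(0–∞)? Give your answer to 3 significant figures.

AUC = 49.5 mcg/mL·hr

Trapezoidal AUC_0→13.75:
  [0→6]: (14.34+1.17)/2 × 6 = 46.53
  [6→6.25]: (1.17+1.06)/2 × 0.25 = 0.27875
  [6.25→8.25]: (1.06+0.46)/2 × 2 = 1.52
  [8.25→9.75]: (0.46+0.25)/2 × 1.5 = 0.5325
  [9.75→11.75]: (0.25+0.11)/2 × 2 = 0.36
  [11.75→13.75]: (0.11+0.05)/2 × 2 = 0.16
  Sum = 49.38125 mcg/mL·hr
Extrapolated tail: C_last / k_e = 0.05 / 0.417 = 0.120
AUC_0→∞ = 49.38125 + 0.120 = 49.50125 mcg/mL·hr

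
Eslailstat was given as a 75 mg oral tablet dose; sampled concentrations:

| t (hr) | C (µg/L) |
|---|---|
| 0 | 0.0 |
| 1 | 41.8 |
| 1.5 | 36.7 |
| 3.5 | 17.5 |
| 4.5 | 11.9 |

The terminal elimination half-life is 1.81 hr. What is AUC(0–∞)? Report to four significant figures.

AUC = 140.5 µg/L·hr

Trapezoidal AUC_0→4.5:
  [0→1]: (0.0+41.8)/2 × 1 = 20.9
  [1→1.5]: (41.8+36.7)/2 × 0.5 = 19.625
  [1.5→3.5]: (36.7+17.5)/2 × 2 = 54.2
  [3.5→4.5]: (17.5+11.9)/2 × 1 = 14.7
  Sum = 109.425 µg/L·hr
k_e = ln2 / t½ = 0.693147 / 1.81 = 0.3830 hr^-1
Extrapolated tail: C_last / k_e = 11.9 / 0.383 = 31.070
AUC_0→∞ = 109.425 + 31.070 = 140.495 µg/L·hr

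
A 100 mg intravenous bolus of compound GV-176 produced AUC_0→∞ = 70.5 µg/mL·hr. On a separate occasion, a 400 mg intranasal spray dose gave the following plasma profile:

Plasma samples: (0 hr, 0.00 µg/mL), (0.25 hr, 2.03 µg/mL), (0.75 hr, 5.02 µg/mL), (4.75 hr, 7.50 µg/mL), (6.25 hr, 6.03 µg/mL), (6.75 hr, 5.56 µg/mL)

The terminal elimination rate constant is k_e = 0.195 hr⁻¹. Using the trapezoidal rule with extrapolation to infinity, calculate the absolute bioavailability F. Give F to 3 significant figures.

Trapezoidal AUC_0→6.75 (intranasal spray):
  [0→0.25]: (0.00+2.03)/2 × 0.25 = 0.25375
  [0.25→0.75]: (2.03+5.02)/2 × 0.5 = 1.7625
  [0.75→4.75]: (5.02+7.50)/2 × 4 = 25.04
  [4.75→6.25]: (7.50+6.03)/2 × 1.5 = 10.1475
  [6.25→6.75]: (6.03+5.56)/2 × 0.5 = 2.8975
  Sum = 40.10125 µg/mL·hr
Tail: C_last/k_e = 5.56/0.195 = 28.513
AUC_0→∞ (intranasal spray) = 40.10125 + 28.513 = 68.61425 µg/mL·hr
F = (AUC_ev/D_ev)/(AUC_iv/D_iv) = (68.61425/400)/(70.5/100) = 0.171536/0.705 = 0.2433

F = 0.243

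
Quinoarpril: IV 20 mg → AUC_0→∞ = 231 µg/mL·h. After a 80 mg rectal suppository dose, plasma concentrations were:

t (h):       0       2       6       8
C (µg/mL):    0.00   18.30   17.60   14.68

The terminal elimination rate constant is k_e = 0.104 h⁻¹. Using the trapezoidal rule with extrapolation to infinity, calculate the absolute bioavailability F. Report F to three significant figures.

F = 0.285

Trapezoidal AUC_0→8 (rectal suppository):
  [0→2]: (0.00+18.30)/2 × 2 = 18.3
  [2→6]: (18.30+17.60)/2 × 4 = 71.8
  [6→8]: (17.60+14.68)/2 × 2 = 32.28
  Sum = 122.38 µg/mL·h
Tail: C_last/k_e = 14.68/0.104 = 141.154
AUC_0→∞ (rectal suppository) = 122.38 + 141.154 = 263.534 µg/mL·h
F = (AUC_ev/D_ev)/(AUC_iv/D_iv) = (263.534/80)/(231/20) = 3.294175/11.55 = 0.2852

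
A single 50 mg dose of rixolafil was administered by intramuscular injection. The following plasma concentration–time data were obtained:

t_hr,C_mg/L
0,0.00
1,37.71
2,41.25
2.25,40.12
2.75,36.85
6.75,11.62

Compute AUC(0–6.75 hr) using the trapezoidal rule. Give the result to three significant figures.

AUC = 185 mg/L·hr

Trapezoidal AUC_0→6.75:
  [0→1]: (0.00+37.71)/2 × 1 = 18.855
  [1→2]: (37.71+41.25)/2 × 1 = 39.48
  [2→2.25]: (41.25+40.12)/2 × 0.25 = 10.17125
  [2.25→2.75]: (40.12+36.85)/2 × 0.5 = 19.2425
  [2.75→6.75]: (36.85+11.62)/2 × 4 = 96.94
  Sum = 184.68875 mg/L·hr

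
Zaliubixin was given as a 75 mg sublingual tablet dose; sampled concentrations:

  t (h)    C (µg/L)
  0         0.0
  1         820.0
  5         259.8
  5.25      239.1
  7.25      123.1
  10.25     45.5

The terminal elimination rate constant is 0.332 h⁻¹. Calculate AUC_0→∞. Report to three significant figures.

Trapezoidal AUC_0→10.25:
  [0→1]: (0.0+820.0)/2 × 1 = 410.0
  [1→5]: (820.0+259.8)/2 × 4 = 2159.6
  [5→5.25]: (259.8+239.1)/2 × 0.25 = 62.3625
  [5.25→7.25]: (239.1+123.1)/2 × 2 = 362.2
  [7.25→10.25]: (123.1+45.5)/2 × 3 = 252.9
  Sum = 3247.0625 µg/L·h
Extrapolated tail: C_last / k_e = 45.5 / 0.332 = 137.048
AUC_0→∞ = 3247.0625 + 137.048 = 3384.1105 µg/L·h

AUC = 3380 µg/L·h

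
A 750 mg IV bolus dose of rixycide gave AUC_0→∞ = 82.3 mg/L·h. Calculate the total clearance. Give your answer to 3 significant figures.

CL = Dose_iv / AUC_0→∞
   = 750 / 82.3 = 9.113 L/h

CL = 9.11 L/h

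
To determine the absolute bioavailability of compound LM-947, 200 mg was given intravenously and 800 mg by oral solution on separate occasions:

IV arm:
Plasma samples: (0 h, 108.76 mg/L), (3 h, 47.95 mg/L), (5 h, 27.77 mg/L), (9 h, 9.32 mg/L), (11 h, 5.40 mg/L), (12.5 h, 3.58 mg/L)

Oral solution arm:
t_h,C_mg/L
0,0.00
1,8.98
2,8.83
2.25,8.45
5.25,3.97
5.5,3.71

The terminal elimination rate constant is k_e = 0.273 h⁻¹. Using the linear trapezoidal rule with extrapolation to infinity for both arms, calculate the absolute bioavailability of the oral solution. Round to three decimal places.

F = 0.029

Trapezoidal AUC_0→12.5 (IV):
  [0→3]: (108.76+47.95)/2 × 3 = 235.065
  [3→5]: (47.95+27.77)/2 × 2 = 75.72
  [5→9]: (27.77+9.32)/2 × 4 = 74.18
  [9→11]: (9.32+5.40)/2 × 2 = 14.72
  [11→12.5]: (5.40+3.58)/2 × 1.5 = 6.735
  Sum = 406.42 mg/L·h
IV tail: 3.58/0.273 = 13.114; AUC_iv,0→∞ = 406.42 + 13.114 = 419.534 mg/L·h
Trapezoidal AUC_0→5.5 (oral solution):
  [0→1]: (0.00+8.98)/2 × 1 = 4.49
  [1→2]: (8.98+8.83)/2 × 1 = 8.905
  [2→2.25]: (8.83+8.45)/2 × 0.25 = 2.16
  [2.25→5.25]: (8.45+3.97)/2 × 3 = 18.63
  [5.25→5.5]: (3.97+3.71)/2 × 0.25 = 0.96
  Sum = 35.145 mg/L·h
oral solution tail: 3.71/0.273 = 13.590; AUC_ev,0→∞ = 35.145 + 13.590 = 48.735 mg/L·h
F = (AUC_ev/D_ev)/(AUC_iv/D_iv) = (48.735/800)/(419.534/200) = 0.06091875/2.09767 = 0.0290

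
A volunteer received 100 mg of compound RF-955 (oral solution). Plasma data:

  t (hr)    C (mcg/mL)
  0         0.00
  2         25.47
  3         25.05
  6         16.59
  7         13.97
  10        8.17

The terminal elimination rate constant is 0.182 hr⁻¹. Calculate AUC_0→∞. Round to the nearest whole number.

Trapezoidal AUC_0→10:
  [0→2]: (0.00+25.47)/2 × 2 = 25.47
  [2→3]: (25.47+25.05)/2 × 1 = 25.26
  [3→6]: (25.05+16.59)/2 × 3 = 62.46
  [6→7]: (16.59+13.97)/2 × 1 = 15.28
  [7→10]: (13.97+8.17)/2 × 3 = 33.21
  Sum = 161.68 mcg/mL·hr
Extrapolated tail: C_last / k_e = 8.17 / 0.182 = 44.890
AUC_0→∞ = 161.68 + 44.890 = 206.57 mcg/mL·hr

AUC = 207 mcg/mL·hr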